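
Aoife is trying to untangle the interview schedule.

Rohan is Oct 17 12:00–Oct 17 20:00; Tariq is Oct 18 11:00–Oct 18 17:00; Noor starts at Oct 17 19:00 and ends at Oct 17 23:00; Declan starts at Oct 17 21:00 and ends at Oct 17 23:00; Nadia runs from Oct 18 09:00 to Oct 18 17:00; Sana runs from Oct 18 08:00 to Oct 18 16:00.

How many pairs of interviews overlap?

Two intervals overlap when each starts before the other ends.
Sorted by start: Rohan, Noor, Declan, Sana, Nadia, Tariq.
Noor starts before Rohan ends → Rohan and Noor overlap.
Declan starts after Rohan ends — done with Rohan.
Declan starts before Noor ends → Noor and Declan overlap.
Sana starts after Noor ends — done with Noor.
Sana starts after Declan ends — done with Declan.
Nadia starts before Sana ends → Sana and Nadia overlap.
Tariq starts before Sana ends → Sana and Tariq overlap.
Tariq starts before Nadia ends → Nadia and Tariq overlap.
Overlapping pairs: Declan & Noor, Nadia & Sana, Nadia & Tariq, Noor & Rohan, Sana & Tariq — 5 in total.

5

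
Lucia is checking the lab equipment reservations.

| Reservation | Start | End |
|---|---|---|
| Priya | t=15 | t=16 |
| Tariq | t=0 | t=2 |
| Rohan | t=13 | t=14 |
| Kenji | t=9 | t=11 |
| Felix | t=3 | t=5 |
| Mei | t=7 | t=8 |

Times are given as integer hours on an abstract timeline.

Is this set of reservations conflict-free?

Sorted by start: Tariq, Felix, Mei, Kenji, Rohan, Priya.
Felix starts after Tariq ends — done with Tariq.
Mei starts after Felix ends — done with Felix.
Kenji starts after Mei ends — done with Mei.
Rohan starts after Kenji ends — done with Kenji.
Priya starts after Rohan ends.
Every pair is clear; the schedule has no overlaps.

Yes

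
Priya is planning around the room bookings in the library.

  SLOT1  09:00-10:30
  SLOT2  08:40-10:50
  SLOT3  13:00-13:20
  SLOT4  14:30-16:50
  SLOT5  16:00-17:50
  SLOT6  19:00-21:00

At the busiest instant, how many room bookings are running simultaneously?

2

Walk through starts and ends in time order (an end at T is processed before a start at T):
08:40 start SLOT2 → 1
09:00 start SLOT1 → 2
10:30 end SLOT1 → 1
10:50 end SLOT2 → 0
13:00 start SLOT3 → 1
13:20 end SLOT3 → 0
14:30 start SLOT4 → 1
16:00 start SLOT5 → 2
16:50 end SLOT4 → 1
17:50 end SLOT5 → 0
19:00 start SLOT6 → 1
21:00 end SLOT6 → 0
Peak is 2, at 09:00 (SLOT1, SLOT2).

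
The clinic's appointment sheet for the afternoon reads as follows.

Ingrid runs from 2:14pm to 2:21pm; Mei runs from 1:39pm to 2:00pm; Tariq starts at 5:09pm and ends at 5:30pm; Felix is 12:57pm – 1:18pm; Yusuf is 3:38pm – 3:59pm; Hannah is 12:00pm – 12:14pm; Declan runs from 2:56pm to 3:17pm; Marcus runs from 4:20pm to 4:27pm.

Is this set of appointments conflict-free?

Yes

Sorted by start: Hannah, Felix, Mei, Ingrid, Declan, Yusuf, Marcus, Tariq.
Felix starts after Hannah ends; Hannah is clear from here.
Mei starts after Felix ends; Felix is clear from here.
Ingrid starts after Mei ends; Mei is clear from here.
Declan starts after Ingrid ends; Ingrid is clear from here.
Yusuf starts after Declan ends; Declan is clear from here.
Marcus starts after Yusuf ends; Yusuf is clear from here.
Tariq starts after Marcus ends.
Every pair is clear; the schedule has no overlaps.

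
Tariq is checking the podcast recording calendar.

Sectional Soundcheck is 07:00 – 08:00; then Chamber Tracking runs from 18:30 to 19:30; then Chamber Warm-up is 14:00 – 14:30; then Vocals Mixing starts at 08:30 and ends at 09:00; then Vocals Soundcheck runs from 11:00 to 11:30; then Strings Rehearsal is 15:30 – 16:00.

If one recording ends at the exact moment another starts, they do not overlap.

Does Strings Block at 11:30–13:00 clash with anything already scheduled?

Sectional Soundcheck: ends 08:00 at or before Strings Block starts 11:30 → clear.
Vocals Mixing: ends 09:00 at or before Strings Block starts 11:30 → clear.
Vocals Soundcheck: ends 11:30 at or before Strings Block starts 11:30 → clear.
Chamber Warm-up: starts 14:00 at or after Strings Block ends 13:00 → clear.
Strings Rehearsal: starts 15:30 at or after Strings Block ends 13:00 → clear.
Chamber Tracking: starts 18:30 at or after Strings Block ends 13:00 → clear.

No — it doesn't clash with anything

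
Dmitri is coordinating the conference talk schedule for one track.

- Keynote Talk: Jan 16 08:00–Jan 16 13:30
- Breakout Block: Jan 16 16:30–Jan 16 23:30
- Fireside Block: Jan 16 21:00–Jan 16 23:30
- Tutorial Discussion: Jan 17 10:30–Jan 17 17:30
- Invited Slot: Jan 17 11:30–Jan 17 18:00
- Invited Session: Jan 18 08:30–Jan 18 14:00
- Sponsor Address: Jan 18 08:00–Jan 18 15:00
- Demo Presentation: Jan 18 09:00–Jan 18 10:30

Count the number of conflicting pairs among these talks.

Sorted by start: Keynote Talk, Breakout Block, Fireside Block, Tutorial Discussion, Invited Slot, Sponsor Address, Invited Session, Demo Presentation.
Breakout Block starts after Keynote Talk ends — done with Keynote Talk.
Fireside Block starts before Breakout Block ends → Breakout Block and Fireside Block overlap.
Tutorial Discussion starts after Breakout Block ends — done with Breakout Block.
Tutorial Discussion starts after Fireside Block ends — done with Fireside Block.
Invited Slot starts before Tutorial Discussion ends → Tutorial Discussion and Invited Slot overlap.
Sponsor Address starts after Tutorial Discussion ends — done with Tutorial Discussion.
Sponsor Address starts after Invited Slot ends — done with Invited Slot.
Invited Session starts before Sponsor Address ends → Sponsor Address and Invited Session overlap.
Demo Presentation starts before Sponsor Address ends → Sponsor Address and Demo Presentation overlap.
Demo Presentation starts before Invited Session ends → Invited Session and Demo Presentation overlap.
Overlapping pairs: Breakout Block & Fireside Block, Demo Presentation & Invited Session, Demo Presentation & Sponsor Address, Invited Session & Sponsor Address, Invited Slot & Tutorial Discussion — 5 in total.

5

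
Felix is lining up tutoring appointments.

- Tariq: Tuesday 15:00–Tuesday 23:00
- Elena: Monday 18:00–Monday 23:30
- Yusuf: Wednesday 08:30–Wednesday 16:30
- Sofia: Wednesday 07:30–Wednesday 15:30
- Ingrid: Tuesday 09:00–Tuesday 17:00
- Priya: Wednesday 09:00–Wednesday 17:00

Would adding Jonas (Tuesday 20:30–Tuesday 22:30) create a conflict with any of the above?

Yes — it overlaps Tariq

Elena: ends Monday 23:30 at or before Jonas starts Tuesday 20:30 → clear.
Ingrid: ends Tuesday 17:00 at or before Jonas starts Tuesday 20:30 → clear.
Tariq: starts Tuesday 15:00 before Jonas ends Tuesday 22:30, and ends Tuesday 23:00 after Jonas starts Tuesday 20:30 → overlap.
Sofia: starts Wednesday 07:30 at or after Jonas ends Tuesday 22:30 → clear.
Yusuf: starts Wednesday 08:30 at or after Jonas ends Tuesday 22:30 → clear.
Priya: starts Wednesday 09:00 at or after Jonas ends Tuesday 22:30 → clear.
Jonas overlaps Tariq.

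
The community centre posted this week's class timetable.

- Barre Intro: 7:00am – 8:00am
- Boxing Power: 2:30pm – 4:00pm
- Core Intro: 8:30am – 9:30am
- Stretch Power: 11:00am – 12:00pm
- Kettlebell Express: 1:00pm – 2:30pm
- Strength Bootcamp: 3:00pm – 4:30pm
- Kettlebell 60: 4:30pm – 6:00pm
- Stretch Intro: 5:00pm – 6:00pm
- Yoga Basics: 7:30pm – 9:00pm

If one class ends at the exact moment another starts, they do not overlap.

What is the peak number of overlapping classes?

2

Sort all start/end points and keep a running count:
7:00am start Barre Intro → 1
8:00am end Barre Intro → 0
8:30am start Core Intro → 1
9:30am end Core Intro → 0
11:00am start Stretch Power → 1
12:00pm end Stretch Power → 0
1:00pm start Kettlebell Express → 1
2:30pm end Kettlebell Express → 0
2:30pm start Boxing Power → 1
3:00pm start Strength Bootcamp → 2
4:00pm end Boxing Power → 1
4:30pm end Strength Bootcamp → 0
4:30pm start Kettlebell 60 → 1
5:00pm start Stretch Intro → 2
6:00pm end Kettlebell 60 → 1
6:00pm end Stretch Intro → 0
7:30pm start Yoga Basics → 1
9:00pm end Yoga Basics → 0
Peak is 2, at 3:00pm (Boxing Power, Strength Bootcamp).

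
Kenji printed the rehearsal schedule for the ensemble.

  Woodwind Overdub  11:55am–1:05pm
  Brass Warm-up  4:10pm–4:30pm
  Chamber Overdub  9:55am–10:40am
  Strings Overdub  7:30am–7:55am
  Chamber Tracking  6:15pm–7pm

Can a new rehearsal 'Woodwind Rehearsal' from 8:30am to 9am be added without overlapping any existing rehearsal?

Strings Overdub: ends 7:55am at or before Woodwind Rehearsal starts 8:30am → clear.
Chamber Overdub: starts 9:55am at or after Woodwind Rehearsal ends 9am → clear.
Woodwind Overdub: starts 11:55am at or after Woodwind Rehearsal ends 9am → clear.
Brass Warm-up: starts 4:10pm at or after Woodwind Rehearsal ends 9am → clear.
Chamber Tracking: starts 6:15pm at or after Woodwind Rehearsal ends 9am → clear.

Yes — the slot is free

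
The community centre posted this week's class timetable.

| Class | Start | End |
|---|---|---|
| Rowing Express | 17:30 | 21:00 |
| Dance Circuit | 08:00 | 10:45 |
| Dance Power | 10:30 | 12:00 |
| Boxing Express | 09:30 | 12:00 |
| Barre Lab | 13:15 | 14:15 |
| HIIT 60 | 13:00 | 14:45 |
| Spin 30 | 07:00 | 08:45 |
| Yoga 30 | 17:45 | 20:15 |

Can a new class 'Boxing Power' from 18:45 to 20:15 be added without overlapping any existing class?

Spin 30: ends 08:45 at or before Boxing Power starts 18:45 → clear.
Dance Circuit: ends 10:45 at or before Boxing Power starts 18:45 → clear.
Boxing Express: ends 12:00 at or before Boxing Power starts 18:45 → clear.
Dance Power: ends 12:00 at or before Boxing Power starts 18:45 → clear.
HIIT 60: ends 14:45 at or before Boxing Power starts 18:45 → clear.
Barre Lab: ends 14:15 at or before Boxing Power starts 18:45 → clear.
Rowing Express: starts 17:30 before Boxing Power ends 20:15, and ends 21:00 after Boxing Power starts 18:45 → overlap.
Yoga 30: starts 17:45 before Boxing Power ends 20:15, and ends 20:15 after Boxing Power starts 18:45 → overlap.
Boxing Power overlaps Yoga 30, Rowing Express.

No — it overlaps Rowing Express, Yoga 30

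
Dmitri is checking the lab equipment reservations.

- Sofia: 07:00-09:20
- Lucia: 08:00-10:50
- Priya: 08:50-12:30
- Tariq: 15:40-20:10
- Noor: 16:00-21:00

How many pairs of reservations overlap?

4

Sorted by start: Sofia, Lucia, Priya, Tariq, Noor.
Lucia starts before Sofia ends → Sofia and Lucia overlap.
Priya starts before Sofia ends → Sofia and Priya overlap.
Tariq starts after Sofia ends, so Sofia has no further overlaps.
Priya starts before Lucia ends → Lucia and Priya overlap.
Tariq starts after Lucia ends, so Lucia has no further overlaps.
Tariq starts after Priya ends, so Priya has no further overlaps.
Noor starts before Tariq ends → Tariq and Noor overlap.
Overlapping pairs: Lucia & Priya, Lucia & Sofia, Noor & Tariq, Priya & Sofia — 4 in total.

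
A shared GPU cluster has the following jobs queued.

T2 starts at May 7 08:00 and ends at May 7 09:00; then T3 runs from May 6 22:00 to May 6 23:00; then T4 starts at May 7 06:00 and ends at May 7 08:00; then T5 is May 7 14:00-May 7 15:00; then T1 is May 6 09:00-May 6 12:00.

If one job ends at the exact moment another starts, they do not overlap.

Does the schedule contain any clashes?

No

Sorted by start: T1, T3, T4, T2, T5.
T3 starts after T1 ends, so T1 has no further overlaps.
T4 starts after T3 ends, so T3 has no further overlaps.
T2 starts exactly when T4 ends (back-to-back, no overlap), so T4 has no further overlaps.
T5 starts after T2 ends.
Every pair is clear; the schedule has no overlaps.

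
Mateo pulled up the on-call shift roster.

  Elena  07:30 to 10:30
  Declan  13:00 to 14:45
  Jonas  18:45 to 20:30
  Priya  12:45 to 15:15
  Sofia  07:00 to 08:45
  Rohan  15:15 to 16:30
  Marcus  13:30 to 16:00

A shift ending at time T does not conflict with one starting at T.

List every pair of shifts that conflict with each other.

Declan & Marcus, Declan & Priya, Elena & Sofia, Marcus & Priya, Marcus & Rohan

Sorted by start: Sofia, Elena, Priya, Declan, Marcus, Rohan, Jonas.
Elena starts before Sofia ends → Sofia and Elena overlap.
Priya starts after Sofia ends — done with Sofia.
Priya starts after Elena ends — done with Elena.
Declan starts before Priya ends → Priya and Declan overlap.
Marcus starts before Priya ends → Priya and Marcus overlap.
Rohan starts exactly when Priya ends (back-to-back, no overlap) — done with Priya.
Marcus starts before Declan ends → Declan and Marcus overlap.
Rohan starts after Declan ends — done with Declan.
Rohan starts before Marcus ends → Marcus and Rohan overlap.
Jonas starts after Marcus ends.
Jonas starts after Rohan ends.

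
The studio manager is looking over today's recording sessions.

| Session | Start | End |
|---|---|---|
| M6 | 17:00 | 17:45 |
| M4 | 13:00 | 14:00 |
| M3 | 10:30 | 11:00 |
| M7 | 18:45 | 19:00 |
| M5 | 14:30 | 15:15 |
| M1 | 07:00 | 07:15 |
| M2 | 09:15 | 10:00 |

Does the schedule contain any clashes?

No

Sorted by start: M1, M2, M3, M4, M5, M6, M7.
M2 starts after M1 ends, so M1 has no further overlaps.
M3 starts after M2 ends, so M2 has no further overlaps.
M4 starts after M3 ends, so M3 has no further overlaps.
M5 starts after M4 ends, so M4 has no further overlaps.
M6 starts after M5 ends, so M5 has no further overlaps.
M7 starts after M6 ends.
Every pair is clear; the schedule has no overlaps.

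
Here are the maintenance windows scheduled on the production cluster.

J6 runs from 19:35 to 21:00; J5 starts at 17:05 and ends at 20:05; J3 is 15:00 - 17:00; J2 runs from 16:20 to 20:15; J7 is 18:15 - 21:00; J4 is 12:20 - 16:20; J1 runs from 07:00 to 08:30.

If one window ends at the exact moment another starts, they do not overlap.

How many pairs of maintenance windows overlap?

8

Two intervals overlap when each starts before the other ends.
Sorted by start: J1, J4, J3, J2, J5, J7, J6.
J4 starts after J1 ends; J1 is clear from here.
J3 starts before J4 ends → J4 and J3 overlap.
J2 starts exactly when J4 ends (back-to-back, no overlap); J4 is clear from here.
J2 starts before J3 ends → J3 and J2 overlap.
J5 starts after J3 ends; J3 is clear from here.
J5 starts before J2 ends → J2 and J5 overlap.
J7 starts before J2 ends → J2 and J7 overlap.
J6 starts before J2 ends → J2 and J6 overlap.
J7 starts before J5 ends → J5 and J7 overlap.
J6 starts before J5 ends → J5 and J6 overlap.
J6 starts before J7 ends → J7 and J6 overlap.
Overlapping pairs: J2 & J3, J2 & J5, J2 & J6, J2 & J7, J3 & J4, J5 & J6, J5 & J7, J6 & J7 — 8 in total.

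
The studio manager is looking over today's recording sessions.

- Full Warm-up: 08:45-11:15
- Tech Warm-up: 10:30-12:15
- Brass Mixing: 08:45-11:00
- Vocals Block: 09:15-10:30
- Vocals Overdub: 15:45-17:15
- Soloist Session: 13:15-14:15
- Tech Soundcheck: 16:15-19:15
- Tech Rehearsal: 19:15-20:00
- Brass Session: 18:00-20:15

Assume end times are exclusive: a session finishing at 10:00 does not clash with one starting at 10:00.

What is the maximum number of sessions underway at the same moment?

Walk through starts and ends in time order (an end at T is processed before a start at T):
08:45 start Brass Mixing → 1
08:45 start Full Warm-up → 2
09:15 start Vocals Block → 3
10:30 end Vocals Block → 2
10:30 start Tech Warm-up → 3
11:00 end Brass Mixing → 2
11:15 end Full Warm-up → 1
12:15 end Tech Warm-up → 0
13:15 start Soloist Session → 1
14:15 end Soloist Session → 0
15:45 start Vocals Overdub → 1
16:15 start Tech Soundcheck → 2
17:15 end Vocals Overdub → 1
18:00 start Brass Session → 2
19:15 end Tech Soundcheck → 1
19:15 start Tech Rehearsal → 2
20:00 end Tech Rehearsal → 1
20:15 end Brass Session → 0
Peak is 3, at 09:15 (Brass Mixing, Full Warm-up, Vocals Block).

3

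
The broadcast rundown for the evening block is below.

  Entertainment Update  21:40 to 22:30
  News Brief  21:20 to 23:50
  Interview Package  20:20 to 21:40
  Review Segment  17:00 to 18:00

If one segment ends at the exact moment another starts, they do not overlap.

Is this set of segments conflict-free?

No

Sorted by start: Review Segment, Interview Package, News Brief, Entertainment Update.
Interview Package starts after Review Segment ends; Review Segment is clear from here.
News Brief starts before Interview Package ends → Interview Package and News Brief overlap.
That's a conflict, so the schedule is not conflict-free.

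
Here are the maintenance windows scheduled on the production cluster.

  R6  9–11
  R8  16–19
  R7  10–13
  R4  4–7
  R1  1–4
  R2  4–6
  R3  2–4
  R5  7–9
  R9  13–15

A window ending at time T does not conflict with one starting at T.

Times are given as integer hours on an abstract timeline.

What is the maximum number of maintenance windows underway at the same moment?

Walk through starts and ends in time order (an end at T is processed before a start at T):
1 start R1 → 1
2 start R3 → 2
4 end R1 → 1
4 end R3 → 0
4 start R2 → 1
4 start R4 → 2
6 end R2 → 1
7 end R4 → 0
7 start R5 → 1
9 end R5 → 0
9 start R6 → 1
10 start R7 → 2
11 end R6 → 1
13 end R7 → 0
13 start R9 → 1
15 end R9 → 0
16 start R8 → 1
19 end R8 → 0
Peak is 2, at 2 (R1, R3).

2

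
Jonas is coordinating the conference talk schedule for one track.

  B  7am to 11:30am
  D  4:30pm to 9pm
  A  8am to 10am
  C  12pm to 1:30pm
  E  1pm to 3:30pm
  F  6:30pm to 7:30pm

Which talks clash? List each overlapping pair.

Two intervals overlap when each starts before the other ends.
Sorted by start: B, A, C, E, D, F.
A starts before B ends → B and A overlap.
C starts after B ends; B is clear from here.
C starts after A ends; A is clear from here.
E starts before C ends → C and E overlap.
D starts after C ends; C is clear from here.
D starts after E ends; E is clear from here.
F starts before D ends → D and F overlap.

A & B, C & E, D & F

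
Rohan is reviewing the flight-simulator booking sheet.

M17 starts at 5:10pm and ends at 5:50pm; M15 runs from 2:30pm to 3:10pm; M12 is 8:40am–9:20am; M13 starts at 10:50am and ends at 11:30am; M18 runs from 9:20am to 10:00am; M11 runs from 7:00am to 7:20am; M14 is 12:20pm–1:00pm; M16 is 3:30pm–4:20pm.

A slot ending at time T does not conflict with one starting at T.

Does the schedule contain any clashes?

No

Two intervals overlap when each starts before the other ends.
Sorted by start: M11, M12, M18, M13, M14, M15, M16, M17.
M12 starts after M11 ends, so nothing later overlaps M11 either.
M18 starts exactly when M12 ends (back-to-back, no overlap), so nothing later overlaps M12 either.
M13 starts after M18 ends, so nothing later overlaps M18 either.
M14 starts after M13 ends, so nothing later overlaps M13 either.
M15 starts after M14 ends, so nothing later overlaps M14 either.
M16 starts after M15 ends, so nothing later overlaps M15 either.
M17 starts after M16 ends.
Every pair is clear; the schedule has no overlaps.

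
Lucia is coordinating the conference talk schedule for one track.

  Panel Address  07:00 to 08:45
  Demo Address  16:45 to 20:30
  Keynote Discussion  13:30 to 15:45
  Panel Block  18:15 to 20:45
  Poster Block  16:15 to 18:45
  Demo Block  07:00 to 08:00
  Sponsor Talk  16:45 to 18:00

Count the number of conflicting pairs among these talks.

Two intervals overlap when each starts before the other ends.
Sorted by start: Panel Address, Demo Block, Keynote Discussion, Poster Block, Demo Address, Sponsor Talk, Panel Block.
Demo Block starts before Panel Address ends → Panel Address and Demo Block overlap.
Keynote Discussion starts after Panel Address ends, so nothing later overlaps Panel Address either.
Keynote Discussion starts after Demo Block ends, so nothing later overlaps Demo Block either.
Poster Block starts after Keynote Discussion ends, so nothing later overlaps Keynote Discussion either.
Demo Address starts before Poster Block ends → Poster Block and Demo Address overlap.
Sponsor Talk starts before Poster Block ends → Poster Block and Sponsor Talk overlap.
Panel Block starts before Poster Block ends → Poster Block and Panel Block overlap.
Sponsor Talk starts before Demo Address ends → Demo Address and Sponsor Talk overlap.
Panel Block starts before Demo Address ends → Demo Address and Panel Block overlap.
Panel Block starts after Sponsor Talk ends.
Overlapping pairs: Demo Address & Panel Block, Demo Address & Poster Block, Demo Address & Sponsor Talk, Demo Block & Panel Address, Panel Block & Poster Block, Poster Block & Sponsor Talk — 6 in total.

6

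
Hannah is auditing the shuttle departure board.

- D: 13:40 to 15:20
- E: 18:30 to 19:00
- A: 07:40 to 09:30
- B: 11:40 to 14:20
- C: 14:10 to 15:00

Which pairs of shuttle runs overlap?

Sorted by start: A, B, D, C, E.
B starts after A ends — done with A.
D starts before B ends → B and D overlap.
C starts before B ends → B and C overlap.
E starts after B ends.
C starts before D ends → D and C overlap.
E starts after D ends.
E starts after C ends.

B & C, B & D, C & D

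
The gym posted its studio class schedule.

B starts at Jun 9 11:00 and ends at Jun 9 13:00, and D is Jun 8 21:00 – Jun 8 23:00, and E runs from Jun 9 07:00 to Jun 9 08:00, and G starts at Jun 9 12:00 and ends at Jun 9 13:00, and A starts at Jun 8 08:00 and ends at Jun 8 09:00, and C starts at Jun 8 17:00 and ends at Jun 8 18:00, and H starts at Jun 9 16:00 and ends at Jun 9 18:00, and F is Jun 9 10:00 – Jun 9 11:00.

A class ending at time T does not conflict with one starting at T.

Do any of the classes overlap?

Sorted by start: A, C, D, E, F, B, G, H.
C starts after A ends — done with A.
D starts after C ends — done with C.
E starts after D ends — done with D.
F starts after E ends — done with E.
B starts exactly when F ends (back-to-back, no overlap) — done with F.
G starts before B ends → B and G overlap.
That's a conflict, so the schedule is not conflict-free.

Yes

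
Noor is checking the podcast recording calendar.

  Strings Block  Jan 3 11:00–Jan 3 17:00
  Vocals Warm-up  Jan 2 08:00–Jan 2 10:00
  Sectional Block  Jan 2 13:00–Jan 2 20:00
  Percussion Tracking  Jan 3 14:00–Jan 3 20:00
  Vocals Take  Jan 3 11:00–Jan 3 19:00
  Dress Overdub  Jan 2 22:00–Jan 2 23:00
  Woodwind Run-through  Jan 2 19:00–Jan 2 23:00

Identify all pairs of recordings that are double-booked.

Dress Overdub & Woodwind Run-through, Percussion Tracking & Strings Block, Percussion Tracking & Vocals Take, Sectional Block & Woodwind Run-through, Strings Block & Vocals Take

Sorted by start: Vocals Warm-up, Sectional Block, Woodwind Run-through, Dress Overdub, Strings Block, Vocals Take, Percussion Tracking.
Sectional Block starts after Vocals Warm-up ends; Vocals Warm-up is clear from here.
Woodwind Run-through starts before Sectional Block ends → Sectional Block and Woodwind Run-through overlap.
Dress Overdub starts after Sectional Block ends; Sectional Block is clear from here.
Dress Overdub starts before Woodwind Run-through ends → Woodwind Run-through and Dress Overdub overlap.
Strings Block starts after Woodwind Run-through ends; Woodwind Run-through is clear from here.
Strings Block starts after Dress Overdub ends; Dress Overdub is clear from here.
Vocals Take starts before Strings Block ends → Strings Block and Vocals Take overlap.
Percussion Tracking starts before Strings Block ends → Strings Block and Percussion Tracking overlap.
Percussion Tracking starts before Vocals Take ends → Vocals Take and Percussion Tracking overlap.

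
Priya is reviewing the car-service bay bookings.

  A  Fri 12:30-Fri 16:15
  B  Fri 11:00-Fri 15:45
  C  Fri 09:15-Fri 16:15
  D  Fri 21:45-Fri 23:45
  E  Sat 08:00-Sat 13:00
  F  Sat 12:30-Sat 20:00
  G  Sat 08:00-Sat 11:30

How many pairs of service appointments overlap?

Two intervals overlap when each starts before the other ends.
Sorted by start: C, B, A, D, E, G, F.
B starts before C ends → C and B overlap.
A starts before C ends → C and A overlap.
D starts after C ends; C is clear from here.
A starts before B ends → B and A overlap.
D starts after B ends; B is clear from here.
D starts after A ends; A is clear from here.
E starts after D ends; D is clear from here.
G starts before E ends → E and G overlap.
F starts before E ends → E and F overlap.
F starts after G ends.
Overlapping pairs: A & B, A & C, B & C, E & F, E & G — 5 in total.

5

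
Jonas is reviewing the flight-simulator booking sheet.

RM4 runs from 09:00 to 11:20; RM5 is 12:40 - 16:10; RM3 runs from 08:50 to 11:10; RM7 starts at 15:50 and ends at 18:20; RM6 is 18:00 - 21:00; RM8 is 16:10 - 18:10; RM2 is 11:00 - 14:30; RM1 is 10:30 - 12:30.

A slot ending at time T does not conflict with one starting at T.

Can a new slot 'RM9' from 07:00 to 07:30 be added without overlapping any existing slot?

RM3: starts 08:50 at or after RM9 ends 07:30 → clear.
RM4: starts 09:00 at or after RM9 ends 07:30 → clear.
RM1: starts 10:30 at or after RM9 ends 07:30 → clear.
RM2: starts 11:00 at or after RM9 ends 07:30 → clear.
RM5: starts 12:40 at or after RM9 ends 07:30 → clear.
RM7: starts 15:50 at or after RM9 ends 07:30 → clear.
RM8: starts 16:10 at or after RM9 ends 07:30 → clear.
RM6: starts 18:00 at or after RM9 ends 07:30 → clear.

Yes — the slot is free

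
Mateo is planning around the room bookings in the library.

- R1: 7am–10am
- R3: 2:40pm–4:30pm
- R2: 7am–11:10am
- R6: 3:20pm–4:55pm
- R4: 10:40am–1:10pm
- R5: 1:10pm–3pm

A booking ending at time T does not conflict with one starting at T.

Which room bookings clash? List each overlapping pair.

Sorted by start: R1, R2, R4, R5, R3, R6.
R2 starts before R1 ends → R1 and R2 overlap.
R4 starts after R1 ends; R1 is clear from here.
R4 starts before R2 ends → R2 and R4 overlap.
R5 starts after R2 ends; R2 is clear from here.
R5 starts exactly when R4 ends (back-to-back, no overlap); R4 is clear from here.
R3 starts before R5 ends → R5 and R3 overlap.
R6 starts after R5 ends.
R6 starts before R3 ends → R3 and R6 overlap.

R1 & R2, R2 & R4, R3 & R5, R3 & R6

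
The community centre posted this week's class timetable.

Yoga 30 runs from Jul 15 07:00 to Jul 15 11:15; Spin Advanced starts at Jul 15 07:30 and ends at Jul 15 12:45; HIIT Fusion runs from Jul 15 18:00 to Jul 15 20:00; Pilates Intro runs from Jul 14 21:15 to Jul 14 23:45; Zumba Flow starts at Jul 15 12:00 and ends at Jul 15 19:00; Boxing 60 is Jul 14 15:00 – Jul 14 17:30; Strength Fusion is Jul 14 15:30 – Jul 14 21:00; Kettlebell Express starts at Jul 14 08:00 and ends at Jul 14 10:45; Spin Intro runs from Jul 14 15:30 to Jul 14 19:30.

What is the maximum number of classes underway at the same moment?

Walk through starts and ends in time order (an end at T is processed before a start at T):
Jul 14 08:00 start Kettlebell Express → 1
Jul 14 10:45 end Kettlebell Express → 0
Jul 14 15:00 start Boxing 60 → 1
Jul 14 15:30 start Spin Intro → 2
Jul 14 15:30 start Strength Fusion → 3
Jul 14 17:30 end Boxing 60 → 2
Jul 14 19:30 end Spin Intro → 1
Jul 14 21:00 end Strength Fusion → 0
Jul 14 21:15 start Pilates Intro → 1
Jul 14 23:45 end Pilates Intro → 0
Jul 15 07:00 start Yoga 30 → 1
Jul 15 07:30 start Spin Advanced → 2
Jul 15 11:15 end Yoga 30 → 1
Jul 15 12:00 start Zumba Flow → 2
Jul 15 12:45 end Spin Advanced → 1
Jul 15 18:00 start HIIT Fusion → 2
Jul 15 19:00 end Zumba Flow → 1
Jul 15 20:00 end HIIT Fusion → 0
Peak is 3, at Jul 14 15:30 (Boxing 60, Spin Intro, Strength Fusion).

3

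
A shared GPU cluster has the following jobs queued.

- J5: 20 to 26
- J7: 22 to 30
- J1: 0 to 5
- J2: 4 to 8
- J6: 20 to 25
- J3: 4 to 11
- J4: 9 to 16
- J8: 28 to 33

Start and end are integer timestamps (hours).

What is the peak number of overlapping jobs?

Sort all start/end points and keep a running count:
0 start J1 → 1
4 start J2 → 2
4 start J3 → 3
5 end J1 → 2
8 end J2 → 1
9 start J4 → 2
11 end J3 → 1
16 end J4 → 0
20 start J5 → 1
20 start J6 → 2
22 start J7 → 3
25 end J6 → 2
26 end J5 → 1
28 start J8 → 2
30 end J7 → 1
33 end J8 → 0
Peak is 3, at 4 (J1, J2, J3).

3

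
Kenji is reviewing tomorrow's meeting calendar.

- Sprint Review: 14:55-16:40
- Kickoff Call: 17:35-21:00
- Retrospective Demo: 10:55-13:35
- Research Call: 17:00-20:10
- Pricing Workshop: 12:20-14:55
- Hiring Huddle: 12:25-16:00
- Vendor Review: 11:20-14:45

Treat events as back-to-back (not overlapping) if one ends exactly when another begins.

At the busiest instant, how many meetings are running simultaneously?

4

Walk through starts and ends in time order (an end at T is processed before a start at T):
10:55 start Retrospective Demo → 1
11:20 start Vendor Review → 2
12:20 start Pricing Workshop → 3
12:25 start Hiring Huddle → 4
13:35 end Retrospective Demo → 3
14:45 end Vendor Review → 2
14:55 end Pricing Workshop → 1
14:55 start Sprint Review → 2
16:00 end Hiring Huddle → 1
16:40 end Sprint Review → 0
17:00 start Research Call → 1
17:35 start Kickoff Call → 2
20:10 end Research Call → 1
21:00 end Kickoff Call → 0
Peak is 4, at 12:25 (Hiring Huddle, Pricing Workshop, Retrospective Demo, Vendor Review).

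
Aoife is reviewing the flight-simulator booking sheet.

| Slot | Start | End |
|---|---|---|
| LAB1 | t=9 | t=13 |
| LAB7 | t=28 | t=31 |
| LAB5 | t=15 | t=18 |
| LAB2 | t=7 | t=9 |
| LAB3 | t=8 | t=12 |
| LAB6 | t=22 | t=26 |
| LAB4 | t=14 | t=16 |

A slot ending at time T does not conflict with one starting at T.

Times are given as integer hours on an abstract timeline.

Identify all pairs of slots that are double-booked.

LAB1 & LAB3, LAB2 & LAB3, LAB4 & LAB5

Sorted by start: LAB2, LAB3, LAB1, LAB4, LAB5, LAB6, LAB7.
LAB3 starts before LAB2 ends → LAB2 and LAB3 overlap.
LAB1 starts exactly when LAB2 ends (back-to-back, no overlap); LAB2 is clear from here.
LAB1 starts before LAB3 ends → LAB3 and LAB1 overlap.
LAB4 starts after LAB3 ends; LAB3 is clear from here.
LAB4 starts after LAB1 ends; LAB1 is clear from here.
LAB5 starts before LAB4 ends → LAB4 and LAB5 overlap.
LAB6 starts after LAB4 ends; LAB4 is clear from here.
LAB6 starts after LAB5 ends; LAB5 is clear from here.
LAB7 starts after LAB6 ends.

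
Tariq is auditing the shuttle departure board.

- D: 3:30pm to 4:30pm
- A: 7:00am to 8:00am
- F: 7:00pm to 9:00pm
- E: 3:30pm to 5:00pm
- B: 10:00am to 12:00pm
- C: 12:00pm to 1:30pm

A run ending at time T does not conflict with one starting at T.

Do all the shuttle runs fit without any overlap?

No

Sorted by start: A, B, C, D, E, F.
B starts after A ends — done with A.
C starts exactly when B ends (back-to-back, no overlap) — done with B.
D starts after C ends — done with C.
E starts before D ends → D and E overlap.
That's a conflict, so the schedule is not conflict-free.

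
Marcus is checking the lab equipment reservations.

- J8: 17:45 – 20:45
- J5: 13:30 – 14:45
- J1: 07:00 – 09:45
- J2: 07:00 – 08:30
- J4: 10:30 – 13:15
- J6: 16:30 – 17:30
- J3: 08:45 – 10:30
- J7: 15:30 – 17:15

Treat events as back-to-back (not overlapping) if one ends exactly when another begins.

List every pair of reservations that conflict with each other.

Two intervals overlap when each starts before the other ends.
Sorted by start: J1, J2, J3, J4, J5, J7, J6, J8.
J2 starts before J1 ends → J1 and J2 overlap.
J3 starts before J1 ends → J1 and J3 overlap.
J4 starts after J1 ends — done with J1.
J3 starts after J2 ends — done with J2.
J4 starts exactly when J3 ends (back-to-back, no overlap) — done with J3.
J5 starts after J4 ends — done with J4.
J7 starts after J5 ends — done with J5.
J6 starts before J7 ends → J7 and J6 overlap.
J8 starts after J7 ends.
J8 starts after J6 ends.

J1 & J2, J1 & J3, J6 & J7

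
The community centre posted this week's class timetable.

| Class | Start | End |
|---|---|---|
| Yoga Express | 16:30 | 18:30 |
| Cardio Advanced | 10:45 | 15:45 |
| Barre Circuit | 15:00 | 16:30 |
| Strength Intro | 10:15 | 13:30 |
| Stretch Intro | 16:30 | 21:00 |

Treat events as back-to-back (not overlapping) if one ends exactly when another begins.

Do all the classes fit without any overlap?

No

Check each pair: they overlap iff neither finishes before the other starts.
Sorted by start: Strength Intro, Cardio Advanced, Barre Circuit, Yoga Express, Stretch Intro.
Cardio Advanced starts before Strength Intro ends → Strength Intro and Cardio Advanced overlap.
That's a conflict, so the schedule is not conflict-free.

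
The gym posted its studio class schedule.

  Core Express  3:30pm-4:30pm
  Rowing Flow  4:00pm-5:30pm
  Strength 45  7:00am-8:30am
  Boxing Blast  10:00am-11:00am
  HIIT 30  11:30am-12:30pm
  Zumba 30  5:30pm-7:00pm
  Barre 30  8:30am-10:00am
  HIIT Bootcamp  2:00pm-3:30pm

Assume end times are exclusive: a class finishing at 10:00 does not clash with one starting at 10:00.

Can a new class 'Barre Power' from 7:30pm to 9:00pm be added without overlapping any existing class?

Strength 45: ends 8:30am at or before Barre Power starts 7:30pm → clear.
Barre 30: ends 10:00am at or before Barre Power starts 7:30pm → clear.
Boxing Blast: ends 11:00am at or before Barre Power starts 7:30pm → clear.
HIIT 30: ends 12:30pm at or before Barre Power starts 7:30pm → clear.
HIIT Bootcamp: ends 3:30pm at or before Barre Power starts 7:30pm → clear.
Core Express: ends 4:30pm at or before Barre Power starts 7:30pm → clear.
Rowing Flow: ends 5:30pm at or before Barre Power starts 7:30pm → clear.
Zumba 30: ends 7:00pm at or before Barre Power starts 7:30pm → clear.

Yes — the slot is free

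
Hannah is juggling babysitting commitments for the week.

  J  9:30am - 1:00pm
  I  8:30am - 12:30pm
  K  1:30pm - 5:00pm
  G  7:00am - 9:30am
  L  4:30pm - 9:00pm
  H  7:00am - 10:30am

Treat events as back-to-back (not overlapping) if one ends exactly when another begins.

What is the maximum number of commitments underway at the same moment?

Walk through starts and ends in time order (an end at T is processed before a start at T):
7:00am start G → 1
7:00am start H → 2
8:30am start I → 3
9:30am end G → 2
9:30am start J → 3
10:30am end H → 2
12:30pm end I → 1
1:00pm end J → 0
1:30pm start K → 1
4:30pm start L → 2
5:00pm end K → 1
9:00pm end L → 0
Peak is 3, at 8:30am (G, H, I).

3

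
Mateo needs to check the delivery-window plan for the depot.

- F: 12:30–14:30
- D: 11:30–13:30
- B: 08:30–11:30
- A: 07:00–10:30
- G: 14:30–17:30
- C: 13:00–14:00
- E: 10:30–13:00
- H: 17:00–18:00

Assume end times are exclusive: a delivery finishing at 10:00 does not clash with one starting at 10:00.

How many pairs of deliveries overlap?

8

Sorted by start: A, B, E, D, F, C, G, H.
B starts before A ends → A and B overlap.
E starts exactly when A ends (back-to-back, no overlap) — done with A.
E starts before B ends → B and E overlap.
D starts exactly when B ends (back-to-back, no overlap) — done with B.
D starts before E ends → E and D overlap.
F starts before E ends → E and F overlap.
C starts exactly when E ends (back-to-back, no overlap) — done with E.
F starts before D ends → D and F overlap.
C starts before D ends → D and C overlap.
G starts after D ends — done with D.
C starts before F ends → F and C overlap.
G starts exactly when F ends (back-to-back, no overlap) — done with F.
G starts after C ends — done with C.
H starts before G ends → G and H overlap.
Overlapping pairs: A & B, B & E, C & D, C & F, D & E, D & F, E & F, G & H — 8 in total.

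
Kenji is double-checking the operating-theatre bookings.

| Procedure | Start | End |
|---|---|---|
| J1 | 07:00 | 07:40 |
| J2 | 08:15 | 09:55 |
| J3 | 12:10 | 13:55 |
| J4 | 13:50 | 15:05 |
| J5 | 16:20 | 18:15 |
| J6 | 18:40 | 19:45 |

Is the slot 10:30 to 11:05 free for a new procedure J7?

Yes — the slot is free

J1: ends 07:40 at or before J7 starts 10:30 → clear.
J2: ends 09:55 at or before J7 starts 10:30 → clear.
J3: starts 12:10 at or after J7 ends 11:05 → clear.
J4: starts 13:50 at or after J7 ends 11:05 → clear.
J5: starts 16:20 at or after J7 ends 11:05 → clear.
J6: starts 18:40 at or after J7 ends 11:05 → clear.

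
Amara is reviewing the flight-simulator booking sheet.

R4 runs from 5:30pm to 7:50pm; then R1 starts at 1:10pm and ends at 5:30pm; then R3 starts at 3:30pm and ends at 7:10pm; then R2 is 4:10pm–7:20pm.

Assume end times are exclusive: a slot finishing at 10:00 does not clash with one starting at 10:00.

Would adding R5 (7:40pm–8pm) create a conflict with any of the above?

R1: ends 5:30pm at or before R5 starts 7:40pm → clear.
R3: ends 7:10pm at or before R5 starts 7:40pm → clear.
R2: ends 7:20pm at or before R5 starts 7:40pm → clear.
R4: starts 5:30pm before R5 ends 8pm, and ends 7:50pm after R5 starts 7:40pm → overlap.
R5 overlaps R4.

Yes — it overlaps R4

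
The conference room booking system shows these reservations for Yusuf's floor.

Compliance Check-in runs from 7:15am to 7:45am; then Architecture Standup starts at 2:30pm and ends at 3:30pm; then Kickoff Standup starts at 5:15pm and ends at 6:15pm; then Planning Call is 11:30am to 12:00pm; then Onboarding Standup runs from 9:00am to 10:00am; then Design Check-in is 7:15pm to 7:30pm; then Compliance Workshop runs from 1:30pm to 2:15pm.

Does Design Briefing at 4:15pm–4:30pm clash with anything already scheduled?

Compliance Check-in: ends 7:45am at or before Design Briefing starts 4:15pm → clear.
Onboarding Standup: ends 10:00am at or before Design Briefing starts 4:15pm → clear.
Planning Call: ends 12:00pm at or before Design Briefing starts 4:15pm → clear.
Compliance Workshop: ends 2:15pm at or before Design Briefing starts 4:15pm → clear.
Architecture Standup: ends 3:30pm at or before Design Briefing starts 4:15pm → clear.
Kickoff Standup: starts 5:15pm at or after Design Briefing ends 4:30pm → clear.
Design Check-in: starts 7:15pm at or after Design Briefing ends 4:30pm → clear.

No — it doesn't clash with anything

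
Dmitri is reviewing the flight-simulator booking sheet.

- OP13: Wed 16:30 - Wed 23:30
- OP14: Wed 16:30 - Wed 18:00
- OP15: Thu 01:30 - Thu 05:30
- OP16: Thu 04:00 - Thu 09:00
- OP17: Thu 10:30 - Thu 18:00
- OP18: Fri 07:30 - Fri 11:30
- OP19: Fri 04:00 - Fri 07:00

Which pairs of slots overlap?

OP13 & OP14, OP15 & OP16

Sorted by start: OP13, OP14, OP15, OP16, OP17, OP19, OP18.
OP14 starts before OP13 ends → OP13 and OP14 overlap.
OP15 starts after OP13 ends, so nothing later overlaps OP13 either.
OP15 starts after OP14 ends, so nothing later overlaps OP14 either.
OP16 starts before OP15 ends → OP15 and OP16 overlap.
OP17 starts after OP15 ends, so nothing later overlaps OP15 either.
OP17 starts after OP16 ends, so nothing later overlaps OP16 either.
OP19 starts after OP17 ends, so nothing later overlaps OP17 either.
OP18 starts after OP19 ends.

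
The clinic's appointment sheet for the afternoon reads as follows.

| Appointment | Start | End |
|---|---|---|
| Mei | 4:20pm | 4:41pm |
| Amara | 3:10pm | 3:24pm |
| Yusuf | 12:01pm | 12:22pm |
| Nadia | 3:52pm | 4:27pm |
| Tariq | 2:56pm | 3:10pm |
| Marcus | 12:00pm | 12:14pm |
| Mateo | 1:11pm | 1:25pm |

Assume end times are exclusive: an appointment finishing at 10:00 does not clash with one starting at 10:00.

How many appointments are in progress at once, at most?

2

Sort all start/end points and keep a running count:
12:00pm start Marcus → 1
12:01pm start Yusuf → 2
12:14pm end Marcus → 1
12:22pm end Yusuf → 0
1:11pm start Mateo → 1
1:25pm end Mateo → 0
2:56pm start Tariq → 1
3:10pm end Tariq → 0
3:10pm start Amara → 1
3:24pm end Amara → 0
3:52pm start Nadia → 1
4:20pm start Mei → 2
4:27pm end Nadia → 1
4:41pm end Mei → 0
Peak is 2, at 12:01pm (Marcus, Yusuf).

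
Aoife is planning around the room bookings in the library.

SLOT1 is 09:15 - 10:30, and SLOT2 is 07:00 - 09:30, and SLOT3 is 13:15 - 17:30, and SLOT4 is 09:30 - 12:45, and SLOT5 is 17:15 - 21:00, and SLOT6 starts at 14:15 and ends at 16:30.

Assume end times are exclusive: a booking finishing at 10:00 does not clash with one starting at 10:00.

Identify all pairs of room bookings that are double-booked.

SLOT1 & SLOT2, SLOT1 & SLOT4, SLOT3 & SLOT5, SLOT3 & SLOT6

Sorted by start: SLOT2, SLOT1, SLOT4, SLOT3, SLOT6, SLOT5.
SLOT1 starts before SLOT2 ends → SLOT2 and SLOT1 overlap.
SLOT4 starts exactly when SLOT2 ends (back-to-back, no overlap) — done with SLOT2.
SLOT4 starts before SLOT1 ends → SLOT1 and SLOT4 overlap.
SLOT3 starts after SLOT1 ends — done with SLOT1.
SLOT3 starts after SLOT4 ends — done with SLOT4.
SLOT6 starts before SLOT3 ends → SLOT3 and SLOT6 overlap.
SLOT5 starts before SLOT3 ends → SLOT3 and SLOT5 overlap.
SLOT5 starts after SLOT6 ends.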